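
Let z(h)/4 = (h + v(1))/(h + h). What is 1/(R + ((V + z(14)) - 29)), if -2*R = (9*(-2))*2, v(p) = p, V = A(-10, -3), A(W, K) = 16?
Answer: 7/50 ≈ 0.14000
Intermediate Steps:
V = 16
z(h) = 2*(1 + h)/h (z(h) = 4*((h + 1)/(h + h)) = 4*((1 + h)/((2*h))) = 4*((1 + h)*(1/(2*h))) = 4*((1 + h)/(2*h)) = 2*(1 + h)/h)
R = 18 (R = -9*(-2)*2/2 = -(-9)*2 = -1/2*(-36) = 18)
1/(R + ((V + z(14)) - 29)) = 1/(18 + ((16 + (2 + 2/14)) - 29)) = 1/(18 + ((16 + (2 + 2*(1/14))) - 29)) = 1/(18 + ((16 + (2 + 1/7)) - 29)) = 1/(18 + ((16 + 15/7) - 29)) = 1/(18 + (127/7 - 29)) = 1/(18 - 76/7) = 1/(50/7) = 7/50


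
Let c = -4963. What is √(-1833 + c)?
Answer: 2*I*√1699 ≈ 82.438*I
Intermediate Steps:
√(-1833 + c) = √(-1833 - 4963) = √(-6796) = 2*I*√1699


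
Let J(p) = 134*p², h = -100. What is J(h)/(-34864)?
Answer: -83750/2179 ≈ -38.435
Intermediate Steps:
J(h)/(-34864) = (134*(-100)²)/(-34864) = (134*10000)*(-1/34864) = 1340000*(-1/34864) = -83750/2179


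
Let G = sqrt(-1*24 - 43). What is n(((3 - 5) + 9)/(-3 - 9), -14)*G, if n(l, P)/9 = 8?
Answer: 72*I*sqrt(67) ≈ 589.35*I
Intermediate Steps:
n(l, P) = 72 (n(l, P) = 9*8 = 72)
G = I*sqrt(67) (G = sqrt(-24 - 43) = sqrt(-67) = I*sqrt(67) ≈ 8.1853*I)
n(((3 - 5) + 9)/(-3 - 9), -14)*G = 72*(I*sqrt(67)) = 72*I*sqrt(67)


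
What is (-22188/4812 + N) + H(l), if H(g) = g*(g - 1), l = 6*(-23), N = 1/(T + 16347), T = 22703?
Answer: 300299694051/15659050 ≈ 19177.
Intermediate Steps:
N = 1/39050 (N = 1/(22703 + 16347) = 1/39050 ≈ 2.5608e-5)
l = -138
H(g) = g*(-1 + g)
(-22188/4812 + N) + H(l) = (-22188/4812 + 1/39050) - 138*(-1 - 138) = (-22188*1/4812 + 1/39050) - 138*(-139) = (-1849/401 + 1/39050) + 19182 = -72203049/15659050 + 19182 = 300299694051/15659050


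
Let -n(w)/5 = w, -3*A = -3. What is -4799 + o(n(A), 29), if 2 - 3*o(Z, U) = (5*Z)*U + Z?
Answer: -4555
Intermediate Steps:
A = 1 (A = -⅓*(-3) = 1)
n(w) = -5*w
o(Z, U) = ⅔ - Z/3 - 5*U*Z/3 (o(Z, U) = ⅔ - ((5*Z)*U + Z)/3 = ⅔ - (5*U*Z + Z)/3 = ⅔ - (Z + 5*U*Z)/3 = ⅔ + (-Z/3 - 5*U*Z/3) = ⅔ - Z/3 - 5*U*Z/3)
-4799 + o(n(A), 29) = -4799 + (⅔ - (-5)/3 - 5/3*29*(-5*1)) = -4799 + (⅔ - ⅓*(-5) - 5/3*29*(-5)) = -4799 + (⅔ + 5/3 + 725/3) = -4799 + 244 = -4555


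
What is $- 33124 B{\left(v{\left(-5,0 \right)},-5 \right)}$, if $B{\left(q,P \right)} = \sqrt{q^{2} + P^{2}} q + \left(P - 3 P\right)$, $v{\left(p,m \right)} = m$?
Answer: $-331240$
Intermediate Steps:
$B{\left(q,P \right)} = - 2 P + q \sqrt{P^{2} + q^{2}}$ ($B{\left(q,P \right)} = \sqrt{P^{2} + q^{2}} q - 2 P = q \sqrt{P^{2} + q^{2}} - 2 P = - 2 P + q \sqrt{P^{2} + q^{2}}$)
$- 33124 B{\left(v{\left(-5,0 \right)},-5 \right)} = - 33124 \left(\left(-2\right) \left(-5\right) + 0 \sqrt{\left(-5\right)^{2} + 0^{2}}\right) = - 33124 \left(10 + 0 \sqrt{25 + 0}\right) = - 33124 \left(10 + 0 \sqrt{25}\right) = - 33124 \left(10 + 0 \cdot 5\right) = - 33124 \left(10 + 0\right) = \left(-33124\right) 10 = -331240$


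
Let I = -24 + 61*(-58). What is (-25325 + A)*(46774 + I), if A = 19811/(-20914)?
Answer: -11443982198766/10457 ≈ -1.0944e+9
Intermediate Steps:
I = -3562 (I = -24 - 3538 = -3562)
A = -19811/20914 (A = 19811*(-1/20914) = -19811/20914 ≈ -0.94726)
(-25325 + A)*(46774 + I) = (-25325 - 19811/20914)*(46774 - 3562) = -529666861/20914*43212 = -11443982198766/10457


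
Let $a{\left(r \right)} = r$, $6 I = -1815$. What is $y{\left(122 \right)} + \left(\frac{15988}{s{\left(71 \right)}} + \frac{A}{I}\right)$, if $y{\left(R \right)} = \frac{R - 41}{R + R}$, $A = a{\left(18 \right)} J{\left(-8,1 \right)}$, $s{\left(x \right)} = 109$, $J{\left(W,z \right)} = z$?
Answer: $\frac{2364532649}{16090580} \approx 146.95$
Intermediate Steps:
$I = - \frac{605}{2}$ ($I = \frac{1}{6} \left(-1815\right) = - \frac{605}{2} \approx -302.5$)
$A = 18$ ($A = 18 \cdot 1 = 18$)
$y{\left(R \right)} = \frac{-41 + R}{2 R}$
$y{\left(122 \right)} + \left(\frac{15988}{s{\left(71 \right)}} + \frac{A}{I}\right) = \frac{-41 + 122}{2 \cdot 122} + \left(\frac{15988}{109} + \frac{18}{- \frac{605}{2}}\right) = \frac{1}{2} \cdot \frac{1}{122} \cdot 81 + \left(15988 \cdot \frac{1}{109} + 18 \left(- \frac{2}{605}\right)\right) = \frac{81}{244} + \left(\frac{15988}{109} - \frac{36}{605}\right) = \frac{81}{244} + \frac{9668816}{65945} = \frac{2364532649}{16090580}$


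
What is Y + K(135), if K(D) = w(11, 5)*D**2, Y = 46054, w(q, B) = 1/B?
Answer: 49699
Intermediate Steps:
K(D) = D**2/5
Y + K(135) = 46054 + (1/5)*135**2 = 46054 + (1/5)*18225 = 46054 + 3645 = 49699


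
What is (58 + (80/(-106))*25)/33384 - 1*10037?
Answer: -8879491975/884676 ≈ -10037.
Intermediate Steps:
(58 + (80/(-106))*25)/33384 - 1*10037 = (58 + (80*(-1/106))*25)*(1/33384) - 10037 = (58 - 40/53*25)*(1/33384) - 10037 = (58 - 1000/53)*(1/33384) - 10037 = (2074/53)*(1/33384) - 10037 = 1037/884676 - 10037 = -8879491975/884676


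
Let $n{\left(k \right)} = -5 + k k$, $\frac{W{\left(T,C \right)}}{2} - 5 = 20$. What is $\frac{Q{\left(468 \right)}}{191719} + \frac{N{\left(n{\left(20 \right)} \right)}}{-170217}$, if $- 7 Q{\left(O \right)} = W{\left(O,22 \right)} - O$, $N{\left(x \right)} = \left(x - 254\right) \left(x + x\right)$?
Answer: $- \frac{4527815308}{6922328217} \approx -0.65409$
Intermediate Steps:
$W{\left(T,C \right)} = 50$ ($W{\left(T,C \right)} = 10 + 2 \cdot 20 = 10 + 40 = 50$)
$n{\left(k \right)} = -5 + k^{2}$
$N{\left(x \right)} = 2 x \left(-254 + x\right)$ ($N{\left(x \right)} = \left(-254 + x\right) 2 x = 2 x \left(-254 + x\right)$)
$Q{\left(O \right)} = - \frac{50}{7} + \frac{O}{7}$ ($Q{\left(O \right)} = - \frac{50 - O}{7} = - \frac{50}{7} + \frac{O}{7}$)
$\frac{Q{\left(468 \right)}}{191719} + \frac{N{\left(n{\left(20 \right)} \right)}}{-170217} = \frac{- \frac{50}{7} + \frac{1}{7} \cdot 468}{191719} + \frac{2 \left(-5 + 20^{2}\right) \left(-254 - \left(5 - 20^{2}\right)\right)}{-170217} = \left(- \frac{50}{7} + \frac{468}{7}\right) \frac{1}{191719} + 2 \left(-5 + 400\right) \left(-254 + \left(-5 + 400\right)\right) \left(- \frac{1}{170217}\right) = \frac{418}{7} \cdot \frac{1}{191719} + 2 \cdot 395 \left(-254 + 395\right) \left(- \frac{1}{170217}\right) = \frac{38}{122003} + 2 \cdot 395 \cdot 141 \left(- \frac{1}{170217}\right) = \frac{38}{122003} + 111390 \left(- \frac{1}{170217}\right) = \frac{38}{122003} - \frac{37130}{56739} = - \frac{4527815308}{6922328217}$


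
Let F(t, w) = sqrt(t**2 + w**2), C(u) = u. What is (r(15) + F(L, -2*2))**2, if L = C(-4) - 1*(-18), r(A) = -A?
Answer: 437 - 60*sqrt(53) ≈ 0.19341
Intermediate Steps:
L = 14 (L = -4 - 1*(-18) = -4 + 18 = 14)
(r(15) + F(L, -2*2))**2 = (-1*15 + sqrt(14**2 + (-2*2)**2))**2 = (-15 + sqrt(196 + (-4)**2))**2 = (-15 + sqrt(196 + 16))**2 = (-15 + sqrt(212))**2 = (-15 + 2*sqrt(53))**2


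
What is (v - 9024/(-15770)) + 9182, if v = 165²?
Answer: 287073707/7885 ≈ 36408.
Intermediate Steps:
v = 27225
(v - 9024/(-15770)) + 9182 = (27225 - 9024/(-15770)) + 9182 = (27225 - 9024*(-1/15770)) + 9182 = (27225 + 4512/7885) + 9182 = 214673637/7885 + 9182 = 287073707/7885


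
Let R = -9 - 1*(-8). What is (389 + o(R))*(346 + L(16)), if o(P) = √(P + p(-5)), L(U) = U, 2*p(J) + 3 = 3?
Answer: 140818 + 362*I ≈ 1.4082e+5 + 362.0*I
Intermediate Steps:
R = -1 (R = -9 + 8 = -1)
p(J) = 0 (p(J) = -3/2 + (½)*3 = -3/2 + 3/2 = 0)
o(P) = √P (o(P) = √(P + 0) = √P)
(389 + o(R))*(346 + L(16)) = (389 + √(-1))*(346 + 16) = (389 + I)*362 = 140818 + 362*I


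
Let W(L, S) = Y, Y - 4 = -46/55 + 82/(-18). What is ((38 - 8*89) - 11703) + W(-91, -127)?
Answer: -6127304/495 ≈ -12378.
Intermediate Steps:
Y = -689/495 (Y = 4 + (-46/55 + 82/(-18)) = 4 + (-46*1/55 + 82*(-1/18)) = 4 + (-46/55 - 41/9) = 4 - 2669/495 = -689/495 ≈ -1.3919)
W(L, S) = -689/495
((38 - 8*89) - 11703) + W(-91, -127) = ((38 - 8*89) - 11703) - 689/495 = ((38 - 712) - 11703) - 689/495 = (-674 - 11703) - 689/495 = -12377 - 689/495 = -6127304/495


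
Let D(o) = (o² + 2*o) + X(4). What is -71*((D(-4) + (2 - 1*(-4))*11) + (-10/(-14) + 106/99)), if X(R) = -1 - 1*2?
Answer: -3581240/693 ≈ -5167.7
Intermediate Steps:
X(R) = -3 (X(R) = -1 - 2 = -3)
D(o) = -3 + o² + 2*o (D(o) = (o² + 2*o) - 3 = -3 + o² + 2*o)
-71*((D(-4) + (2 - 1*(-4))*11) + (-10/(-14) + 106/99)) = -71*(((-3 + (-4)² + 2*(-4)) + (2 - 1*(-4))*11) + (-10/(-14) + 106/99)) = -71*(((-3 + 16 - 8) + (2 + 4)*11) + (-10*(-1/14) + 106*(1/99))) = -71*((5 + 6*11) + (5/7 + 106/99)) = -71*((5 + 66) + 1237/693) = -71*(71 + 1237/693) = -71*50440/693 = -3581240/693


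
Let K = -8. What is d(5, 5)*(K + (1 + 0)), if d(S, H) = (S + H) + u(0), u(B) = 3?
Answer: -91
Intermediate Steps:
d(S, H) = 3 + H + S (d(S, H) = (S + H) + 3 = (H + S) + 3 = 3 + H + S)
d(5, 5)*(K + (1 + 0)) = (3 + 5 + 5)*(-8 + (1 + 0)) = 13*(-8 + 1) = 13*(-7) = -91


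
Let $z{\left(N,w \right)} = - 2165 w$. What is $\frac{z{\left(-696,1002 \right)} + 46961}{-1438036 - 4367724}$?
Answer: $\frac{2122369}{5805760} \approx 0.36556$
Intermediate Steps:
$\frac{z{\left(-696,1002 \right)} + 46961}{-1438036 - 4367724} = \frac{\left(-2165\right) 1002 + 46961}{-1438036 - 4367724} = \frac{-2169330 + 46961}{-5805760} = \left(-2122369\right) \left(- \frac{1}{5805760}\right) = \frac{2122369}{5805760}$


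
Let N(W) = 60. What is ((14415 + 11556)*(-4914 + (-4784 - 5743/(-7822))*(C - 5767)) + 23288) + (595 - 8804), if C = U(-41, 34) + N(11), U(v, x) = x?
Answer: 5511440665689385/7822 ≈ 7.0461e+11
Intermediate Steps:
C = 94 (C = 34 + 60 = 94)
((14415 + 11556)*(-4914 + (-4784 - 5743/(-7822))*(C - 5767)) + 23288) + (595 - 8804) = ((14415 + 11556)*(-4914 + (-4784 - 5743/(-7822))*(94 - 5767)) + 23288) + (595 - 8804) = (25971*(-4914 + (-4784 - 5743*(-1/7822))*(-5673)) + 23288) - 8209 = (25971*(-4914 + (-4784 + 5743/7822)*(-5673)) + 23288) - 8209 = (25971*(-4914 - 37414705/7822*(-5673)) + 23288) - 8209 = (25971*(-4914 + 212253621465/7822) + 23288) - 8209 = (25971*(212215184157/7822) + 23288) - 8209 = (5511440547741447/7822 + 23288) - 8209 = 5511440729900183/7822 - 8209 = 5511440665689385/7822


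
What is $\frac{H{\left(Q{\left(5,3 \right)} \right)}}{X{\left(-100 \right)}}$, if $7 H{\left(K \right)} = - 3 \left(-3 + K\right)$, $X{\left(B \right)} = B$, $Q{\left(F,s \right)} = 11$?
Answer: $\frac{6}{175} \approx 0.034286$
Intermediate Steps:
$H{\left(K \right)} = \frac{9}{7} - \frac{3 K}{7}$ ($H{\left(K \right)} = \frac{\left(-3\right) \left(-3 + K\right)}{7} = \frac{9 - 3 K}{7} = \frac{9}{7} - \frac{3 K}{7}$)
$\frac{H{\left(Q{\left(5,3 \right)} \right)}}{X{\left(-100 \right)}} = \frac{\frac{9}{7} - \frac{33}{7}}{-100} = \left(\frac{9}{7} - \frac{33}{7}\right) \left(- \frac{1}{100}\right) = \left(- \frac{24}{7}\right) \left(- \frac{1}{100}\right) = \frac{6}{175}$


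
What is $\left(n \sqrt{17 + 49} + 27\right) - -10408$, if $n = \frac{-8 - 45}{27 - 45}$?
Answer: $10435 + \frac{53 \sqrt{66}}{18} \approx 10459.0$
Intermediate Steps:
$n = \frac{53}{18}$ ($n = - \frac{53}{-18} = \left(-53\right) \left(- \frac{1}{18}\right) = \frac{53}{18} \approx 2.9444$)
$\left(n \sqrt{17 + 49} + 27\right) - -10408 = \left(\frac{53 \sqrt{17 + 49}}{18} + 27\right) - -10408 = \left(\frac{53 \sqrt{66}}{18} + 27\right) + 10408 = \left(27 + \frac{53 \sqrt{66}}{18}\right) + 10408 = 10435 + \frac{53 \sqrt{66}}{18}$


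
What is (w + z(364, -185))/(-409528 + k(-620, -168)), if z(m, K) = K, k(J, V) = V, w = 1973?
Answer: -447/102424 ≈ -0.0043642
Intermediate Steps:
(w + z(364, -185))/(-409528 + k(-620, -168)) = (1973 - 185)/(-409528 - 168) = 1788/(-409696) = 1788*(-1/409696) = -447/102424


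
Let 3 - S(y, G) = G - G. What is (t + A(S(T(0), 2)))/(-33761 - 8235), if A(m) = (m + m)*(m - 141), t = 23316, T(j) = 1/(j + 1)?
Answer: -5622/10499 ≈ -0.53548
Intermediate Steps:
T(j) = 1/(1 + j)
S(y, G) = 3 (S(y, G) = 3 - (G - G) = 3 - 1*0 = 3 + 0 = 3)
A(m) = 2*m*(-141 + m) (A(m) = (2*m)*(-141 + m) = 2*m*(-141 + m))
(t + A(S(T(0), 2)))/(-33761 - 8235) = (23316 + 2*3*(-141 + 3))/(-33761 - 8235) = (23316 + 2*3*(-138))/(-41996) = (23316 - 828)*(-1/41996) = 22488*(-1/41996) = -5622/10499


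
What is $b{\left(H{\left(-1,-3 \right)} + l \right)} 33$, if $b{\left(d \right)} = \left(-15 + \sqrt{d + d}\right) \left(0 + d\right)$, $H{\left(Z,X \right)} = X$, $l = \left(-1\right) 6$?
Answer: $4455 - 891 i \sqrt{2} \approx 4455.0 - 1260.1 i$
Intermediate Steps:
$l = -6$
$b{\left(d \right)} = d \left(-15 + \sqrt{2} \sqrt{d}\right)$ ($b{\left(d \right)} = \left(-15 + \sqrt{2 d}\right) d = \left(-15 + \sqrt{2} \sqrt{d}\right) d = d \left(-15 + \sqrt{2} \sqrt{d}\right)$)
$b{\left(H{\left(-1,-3 \right)} + l \right)} 33 = \left(- 15 \left(-3 - 6\right) + \sqrt{2} \left(-3 - 6\right)^{\frac{3}{2}}\right) 33 = \left(\left(-15\right) \left(-9\right) + \sqrt{2} \left(-9\right)^{\frac{3}{2}}\right) 33 = \left(135 + \sqrt{2} \left(- 27 i\right)\right) 33 = \left(135 - 27 i \sqrt{2}\right) 33 = 4455 - 891 i \sqrt{2}$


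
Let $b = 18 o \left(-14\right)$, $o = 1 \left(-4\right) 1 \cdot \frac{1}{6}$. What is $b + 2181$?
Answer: $2349$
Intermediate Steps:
$o = - \frac{2}{3}$ ($o = - 4 \cdot 1 \cdot \frac{1}{6} = \left(-4\right) \frac{1}{6} = - \frac{2}{3} \approx -0.66667$)
$b = 168$ ($b = 18 \left(- \frac{2}{3}\right) \left(-14\right) = \left(-12\right) \left(-14\right) = 168$)
$b + 2181 = 168 + 2181 = 2349$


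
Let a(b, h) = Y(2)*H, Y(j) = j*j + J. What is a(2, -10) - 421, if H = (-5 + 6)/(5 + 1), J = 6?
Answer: -1258/3 ≈ -419.33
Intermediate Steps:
Y(j) = 6 + j**2 (Y(j) = j*j + 6 = j**2 + 6 = 6 + j**2)
H = 1/6 ≈ 0.16667
a(b, h) = 5/3 (a(b, h) = (6 + 2**2)*(1/6) = (6 + 4)*(1/6) = 10*(1/6) = 5/3)
a(2, -10) - 421 = 5/3 - 421 = -1258/3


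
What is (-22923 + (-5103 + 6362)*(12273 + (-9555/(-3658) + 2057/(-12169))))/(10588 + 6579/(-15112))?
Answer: 5190495399287078764/3561120068115977 ≈ 1457.5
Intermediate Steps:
(-22923 + (-5103 + 6362)*(12273 + (-9555/(-3658) + 2057/(-12169))))/(10588 + 6579/(-15112)) = (-22923 + 1259*(12273 + (-9555*(-1/3658) + 2057*(-1/12169))))/(10588 + 6579*(-1/15112)) = (-22923 + 1259*(12273 + (9555/3658 - 2057/12169)))/(10588 - 6579/15112) = (-22923 + 1259*(12273 + 108750289/44514202))/(159999277/15112) = (-22923 + 1259*(546431551435/44514202))*(15112/159999277) = (-22923 + 687957323256665/44514202)*(15112/159999277) = (686936924204219/44514202)*(15112/159999277) = 5190495399287078764/3561120068115977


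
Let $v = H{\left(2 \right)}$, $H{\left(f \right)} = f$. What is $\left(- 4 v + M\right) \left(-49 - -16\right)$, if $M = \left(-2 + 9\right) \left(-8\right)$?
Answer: $2112$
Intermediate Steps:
$v = 2$
$M = -56$ ($M = 7 \left(-8\right) = -56$)
$\left(- 4 v + M\right) \left(-49 - -16\right) = \left(\left(-4\right) 2 - 56\right) \left(-49 - -16\right) = \left(-8 - 56\right) \left(-49 + 16\right) = \left(-64\right) \left(-33\right) = 2112$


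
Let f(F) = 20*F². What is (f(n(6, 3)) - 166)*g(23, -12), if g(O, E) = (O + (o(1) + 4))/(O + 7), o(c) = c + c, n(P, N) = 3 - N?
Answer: -2407/15 ≈ -160.47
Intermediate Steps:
o(c) = 2*c
g(O, E) = (6 + O)/(7 + O) (g(O, E) = (O + (2*1 + 4))/(O + 7) = (O + (2 + 4))/(7 + O) = (O + 6)/(7 + O) = (6 + O)/(7 + O))
(f(n(6, 3)) - 166)*g(23, -12) = (20*(3 - 1*3)² - 166)*((6 + 23)/(7 + 23)) = (20*(3 - 3)² - 166)*(29/30) = (20*0² - 166)*((1/30)*29) = (20*0 - 166)*(29/30) = (0 - 166)*(29/30) = -166*29/30 = -2407/15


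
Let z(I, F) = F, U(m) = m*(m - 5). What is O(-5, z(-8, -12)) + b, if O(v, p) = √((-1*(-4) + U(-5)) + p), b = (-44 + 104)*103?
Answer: 6180 + √42 ≈ 6186.5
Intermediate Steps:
U(m) = m*(-5 + m)
b = 6180 (b = 60*103 = 6180)
O(v, p) = √(54 + p) (O(v, p) = √((-1*(-4) - 5*(-5 - 5)) + p) = √((4 - 5*(-10)) + p) = √((4 + 50) + p) = √(54 + p))
O(-5, z(-8, -12)) + b = √(54 - 12) + 6180 = √42 + 6180 = 6180 + √42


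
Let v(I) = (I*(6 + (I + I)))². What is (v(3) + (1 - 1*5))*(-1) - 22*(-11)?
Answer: -1050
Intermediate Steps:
v(I) = I²*(6 + 2*I)² (v(I) = (I*(6 + 2*I))² = I²*(6 + 2*I)²)
(v(3) + (1 - 1*5))*(-1) - 22*(-11) = (4*3²*(3 + 3)² + (1 - 1*5))*(-1) - 22*(-11) = (4*9*6² + (1 - 5))*(-1) - 1*(-242) = (4*9*36 - 4)*(-1) + 242 = (1296 - 4)*(-1) + 242 = 1292*(-1) + 242 = -1292 + 242 = -1050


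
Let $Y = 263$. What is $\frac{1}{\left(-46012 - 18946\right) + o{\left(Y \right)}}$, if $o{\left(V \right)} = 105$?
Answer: $- \frac{1}{64853} \approx -1.542 \cdot 10^{-5}$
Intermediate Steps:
$\frac{1}{\left(-46012 - 18946\right) + o{\left(Y \right)}} = \frac{1}{\left(-46012 - 18946\right) + 105} = \frac{1}{-64958 + 105} = \frac{1}{-64853} = - \frac{1}{64853}$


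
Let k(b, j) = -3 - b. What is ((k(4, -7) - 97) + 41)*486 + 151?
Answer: -30467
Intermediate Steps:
((k(4, -7) - 97) + 41)*486 + 151 = (((-3 - 1*4) - 97) + 41)*486 + 151 = (((-3 - 4) - 97) + 41)*486 + 151 = ((-7 - 97) + 41)*486 + 151 = (-104 + 41)*486 + 151 = -63*486 + 151 = -30618 + 151 = -30467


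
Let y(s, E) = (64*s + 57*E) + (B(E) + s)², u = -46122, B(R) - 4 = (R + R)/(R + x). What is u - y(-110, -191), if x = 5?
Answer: -337309444/8649 ≈ -39000.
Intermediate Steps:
B(R) = 4 + 2*R/(5 + R) (B(R) = 4 + (R + R)/(R + 5) = 4 + (2*R)/(5 + R) = 4 + 2*R/(5 + R))
y(s, E) = (s + 2*(10 + 3*E)/(5 + E))² + 57*E + 64*s (y(s, E) = (64*s + 57*E) + (2*(10 + 3*E)/(5 + E) + s)² = (57*E + 64*s) + (s + 2*(10 + 3*E)/(5 + E))² = (s + 2*(10 + 3*E)/(5 + E))² + 57*E + 64*s)
u - y(-110, -191) = -46122 - (57*(-191) + 64*(-110) + (20 + 5*(-110) + 6*(-191) - 191*(-110))²/(5 - 191)²) = -46122 - (-10887 - 7040 + (20 - 550 - 1146 + 21010)²/(-186)²) = -46122 - (-10887 - 7040 + (1/34596)*19334²) = -46122 - (-10887 - 7040 + (1/34596)*373803556) = -46122 - (-10887 - 7040 + 93450889/8649) = -46122 - 1*(-61599734/8649) = -46122 + 61599734/8649 = -337309444/8649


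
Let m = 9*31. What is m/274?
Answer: 279/274 ≈ 1.0182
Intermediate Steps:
m = 279
m/274 = 279/274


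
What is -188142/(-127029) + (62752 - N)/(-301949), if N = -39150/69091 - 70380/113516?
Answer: 31919312618153906565/25068813923423192923 ≈ 1.2733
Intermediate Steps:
N = -2326693995/1960733489 (N = -39150*1/69091 - 70380*1/113516 = -39150/69091 - 17595/28379 = -2326693995/1960733489 ≈ -1.1866)
-188142/(-127029) + (62752 - N)/(-301949) = -188142/(-127029) + (62752 - 1*(-2326693995/1960733489))/(-301949) = -188142*(-1/127029) + (62752 + 2326693995/1960733489)*(-1/301949) = 62714/42343 + (123042274595723/1960733489)*(-1/301949) = 62714/42343 - 123042274595723/592041516270061 = 31919312618153906565/25068813923423192923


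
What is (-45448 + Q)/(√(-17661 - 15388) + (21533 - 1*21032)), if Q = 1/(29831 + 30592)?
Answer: -458599452001/5721051050 + 2746104503*I*√33049/17163153150 ≈ -80.16 + 29.087*I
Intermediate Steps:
Q = 1/60423 ≈ 1.6550e-5
(-45448 + Q)/(√(-17661 - 15388) + (21533 - 1*21032)) = (-45448 + 1/60423)/(√(-17661 - 15388) + (21533 - 1*21032)) = -2746104503/(60423*(√(-33049) + (21533 - 21032))) = -2746104503/(60423*(I*√33049 + 501)) = -2746104503/(60423*(501 + I*√33049))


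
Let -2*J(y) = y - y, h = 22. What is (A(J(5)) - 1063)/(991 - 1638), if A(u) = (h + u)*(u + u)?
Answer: 1063/647 ≈ 1.6430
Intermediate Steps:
J(y) = 0 (J(y) = -(y - y)/2 = -1/2*0 = 0)
A(u) = 2*u*(22 + u) (A(u) = (22 + u)*(u + u) = (22 + u)*(2*u) = 2*u*(22 + u))
(A(J(5)) - 1063)/(991 - 1638) = (2*0*(22 + 0) - 1063)/(991 - 1638) = (2*0*22 - 1063)/(-647) = (0 - 1063)*(-1/647) = -1063*(-1/647) = 1063/647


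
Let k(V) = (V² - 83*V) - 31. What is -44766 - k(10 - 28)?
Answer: -46553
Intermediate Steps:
k(V) = -31 + V² - 83*V
-44766 - k(10 - 28) = -44766 - (-31 + (10 - 28)² - 83*(10 - 28)) = -44766 - (-31 + (-18)² - 83*(-18)) = -44766 - (-31 + 324 + 1494) = -44766 - 1*1787 = -44766 - 1787 = -46553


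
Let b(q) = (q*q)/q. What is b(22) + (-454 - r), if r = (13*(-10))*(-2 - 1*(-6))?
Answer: 88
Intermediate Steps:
b(q) = q (b(q) = q²/q = q)
r = -520 (r = -130*(-2 + 6) = -130*4 = -520)
b(22) + (-454 - r) = 22 + (-454 - 1*(-520)) = 22 + (-454 + 520) = 22 + 66 = 88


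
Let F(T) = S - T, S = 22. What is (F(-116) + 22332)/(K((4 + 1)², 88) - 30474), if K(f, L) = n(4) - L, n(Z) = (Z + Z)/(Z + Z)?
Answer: -7490/10187 ≈ -0.73525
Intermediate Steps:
n(Z) = 1 (n(Z) = (2*Z)/((2*Z)) = (2*Z)*(1/(2*Z)) = 1)
F(T) = 22 - T
K(f, L) = 1 - L
(F(-116) + 22332)/(K((4 + 1)², 88) - 30474) = ((22 - 1*(-116)) + 22332)/((1 - 1*88) - 30474) = ((22 + 116) + 22332)/((1 - 88) - 30474) = (138 + 22332)/(-87 - 30474) = 22470/(-30561) = 22470*(-1/30561) = -7490/10187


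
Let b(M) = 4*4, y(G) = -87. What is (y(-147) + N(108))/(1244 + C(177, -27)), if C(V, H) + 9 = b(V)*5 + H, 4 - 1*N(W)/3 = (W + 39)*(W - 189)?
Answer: 17823/644 ≈ 27.675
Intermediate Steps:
b(M) = 16
N(W) = 12 - 3*(-189 + W)*(39 + W) (N(W) = 12 - 3*(W + 39)*(W - 189) = 12 - 3*(39 + W)*(-189 + W) = 12 - 3*(-189 + W)*(39 + W))
C(V, H) = 71 + H (C(V, H) = -9 + (16*5 + H) = -9 + (80 + H) = 71 + H)
(y(-147) + N(108))/(1244 + C(177, -27)) = (-87 + (22125 - 3*108² + 450*108))/(1244 + (71 - 27)) = (-87 + (22125 - 3*11664 + 48600))/(1244 + 44) = (-87 + (22125 - 34992 + 48600))/1288 = (-87 + 35733)*(1/1288) = 35646*(1/1288) = 17823/644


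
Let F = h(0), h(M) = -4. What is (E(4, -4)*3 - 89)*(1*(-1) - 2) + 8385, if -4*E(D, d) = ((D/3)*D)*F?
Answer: 8604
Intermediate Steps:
F = -4
E(D, d) = D**2/3 (E(D, d) = -(D/3)*D*(-4)/4 = -D**2/3*(-4)/4 = -(-1)*D**2/3 = D**2/3)
(E(4, -4)*3 - 89)*(1*(-1) - 2) + 8385 = (((1/3)*4**2)*3 - 89)*(1*(-1) - 2) + 8385 = (((1/3)*16)*3 - 89)*(-1 - 2) + 8385 = ((16/3)*3 - 89)*(-3) + 8385 = (16 - 89)*(-3) + 8385 = -73*(-3) + 8385 = 219 + 8385 = 8604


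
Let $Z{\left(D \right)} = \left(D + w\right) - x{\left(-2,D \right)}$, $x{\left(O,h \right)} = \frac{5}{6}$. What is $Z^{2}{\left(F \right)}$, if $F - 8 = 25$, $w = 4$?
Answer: $\frac{47089}{36} \approx 1308.0$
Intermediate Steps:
$F = 33$ ($F = 8 + 25 = 33$)
$x{\left(O,h \right)} = \frac{5}{6}$ ($x{\left(O,h \right)} = 5 \cdot \frac{1}{6} = \frac{5}{6}$)
$Z{\left(D \right)} = \frac{19}{6} + D$ ($Z{\left(D \right)} = \left(D + 4\right) - \frac{5}{6} = \left(4 + D\right) - \frac{5}{6} = \frac{19}{6} + D$)
$Z^{2}{\left(F \right)} = \left(\frac{19}{6} + 33\right)^{2} = \left(\frac{217}{6}\right)^{2} = \frac{47089}{36}$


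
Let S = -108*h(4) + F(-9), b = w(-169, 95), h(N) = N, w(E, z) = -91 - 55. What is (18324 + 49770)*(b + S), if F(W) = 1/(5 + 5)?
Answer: -196757613/5 ≈ -3.9352e+7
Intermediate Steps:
w(E, z) = -146
b = -146
F(W) = ⅒ (F(W) = 1/10 = ⅒)
S = -4319/10 (S = -108*4 + ⅒ = -432 + ⅒ = -4319/10 ≈ -431.90)
(18324 + 49770)*(b + S) = (18324 + 49770)*(-146 - 4319/10) = 68094*(-5779/10) = -196757613/5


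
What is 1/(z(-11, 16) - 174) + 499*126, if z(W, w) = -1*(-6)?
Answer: 10562831/168 ≈ 62874.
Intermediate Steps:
z(W, w) = 6
1/(z(-11, 16) - 174) + 499*126 = 1/(6 - 174) + 499*126 = 1/(-168) + 62874 = -1/168 + 62874 = 10562831/168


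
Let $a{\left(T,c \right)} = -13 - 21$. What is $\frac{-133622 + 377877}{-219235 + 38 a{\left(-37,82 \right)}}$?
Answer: $- \frac{244255}{220527} \approx -1.1076$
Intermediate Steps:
$a{\left(T,c \right)} = -34$
$\frac{-133622 + 377877}{-219235 + 38 a{\left(-37,82 \right)}} = \frac{-133622 + 377877}{-219235 + 38 \left(-34\right)} = \frac{244255}{-219235 - 1292} = \frac{244255}{-220527} = 244255 \left(- \frac{1}{220527}\right) = - \frac{244255}{220527}$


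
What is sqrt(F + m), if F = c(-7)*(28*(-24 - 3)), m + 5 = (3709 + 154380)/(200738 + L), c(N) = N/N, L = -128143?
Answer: I*sqrt(3999019422070)/72595 ≈ 27.547*I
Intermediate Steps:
c(N) = 1
m = -204886/72595 (m = -5 + (3709 + 154380)/(200738 - 128143) = -5 + 158089/72595 = -204886/72595 ≈ -2.8223)
F = -756 (F = 1*(28*(-24 - 3)) = 1*(28*(-27)) = 1*(-756) = -756)
sqrt(F + m) = sqrt(-756 - 204886/72595) = sqrt(-55086706/72595) = I*sqrt(3999019422070)/72595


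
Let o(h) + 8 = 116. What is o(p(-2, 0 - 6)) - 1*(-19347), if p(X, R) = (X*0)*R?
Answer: 19455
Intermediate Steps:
p(X, R) = 0 (p(X, R) = 0*R = 0)
o(h) = 108 (o(h) = -8 + 116 = 108)
o(p(-2, 0 - 6)) - 1*(-19347) = 108 - 1*(-19347) = 108 + 19347 = 19455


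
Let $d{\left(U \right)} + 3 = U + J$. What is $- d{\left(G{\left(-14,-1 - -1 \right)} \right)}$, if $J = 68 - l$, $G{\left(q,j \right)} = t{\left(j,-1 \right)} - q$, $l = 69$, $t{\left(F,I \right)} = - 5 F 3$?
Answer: $-10$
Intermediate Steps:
$t{\left(F,I \right)} = - 15 F$
$G{\left(q,j \right)} = - q - 15 j$ ($G{\left(q,j \right)} = - 15 j - q = - q - 15 j$)
$J = -1$ ($J = 68 - 69 = -1$)
$d{\left(U \right)} = -4 + U$ ($d{\left(U \right)} = -3 + \left(U - 1\right) = -3 + \left(-1 + U\right) = -4 + U$)
$- d{\left(G{\left(-14,-1 - -1 \right)} \right)} = - (-4 - \left(-14 + 15 \left(-1 - -1\right)\right)) = - (-4 + \left(14 - 15 \left(-1 + 1\right)\right)) = - (-4 + \left(14 - 0\right)) = - (-4 + \left(14 + 0\right)) = - (-4 + 14) = \left(-1\right) 10 = -10$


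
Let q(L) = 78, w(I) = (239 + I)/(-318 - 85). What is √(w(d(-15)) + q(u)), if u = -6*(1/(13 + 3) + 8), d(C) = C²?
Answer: √12480910/403 ≈ 8.7663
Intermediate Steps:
w(I) = -239/403 - I/403 (w(I) = (239 + I)/(-403) = (239 + I)*(-1/403) = -239/403 - I/403)
u = -387/8 (u = -6*(1/16 + 8) = -6*129/16 = -387/8 ≈ -48.375)
√(w(d(-15)) + q(u)) = √((-239/403 - 1/403*(-15)²) + 78) = √((-239/403 - 1/403*225) + 78) = √((-239/403 - 225/403) + 78) = √(-464/403 + 78) = √(30970/403) = √12480910/403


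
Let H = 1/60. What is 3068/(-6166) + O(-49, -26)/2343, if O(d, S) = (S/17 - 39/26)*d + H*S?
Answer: -800152724/1841984595 ≈ -0.43440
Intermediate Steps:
H = 1/60 ≈ 0.016667
O(d, S) = S/60 + d*(-3/2 + S/17) (O(d, S) = (S/17 - 39/26)*d + S/60 = (S*(1/17) - 39*1/26)*d + S/60 = (S/17 - 3/2)*d + S/60 = (-3/2 + S/17)*d + S/60 = d*(-3/2 + S/17) + S/60 = S/60 + d*(-3/2 + S/17))
3068/(-6166) + O(-49, -26)/2343 = 3068/(-6166) + (-3/2*(-49) + (1/60)*(-26) + (1/17)*(-26)*(-49))/2343 = 3068*(-1/6166) + (147/2 - 13/30 + 1274/17)*(1/2343) = -1534/3083 + (37742/255)*(1/2343) = -1534/3083 + 37742/597465 = -800152724/1841984595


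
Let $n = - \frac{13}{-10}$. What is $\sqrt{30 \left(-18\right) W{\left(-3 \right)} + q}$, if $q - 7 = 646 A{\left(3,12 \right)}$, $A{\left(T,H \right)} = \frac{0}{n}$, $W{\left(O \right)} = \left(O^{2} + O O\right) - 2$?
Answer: $i \sqrt{8633} \approx 92.914 i$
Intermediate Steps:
$n = \frac{13}{10}$ ($n = \left(-13\right) \left(- \frac{1}{10}\right) = \frac{13}{10} \approx 1.3$)
$W{\left(O \right)} = -2 + 2 O^{2}$ ($W{\left(O \right)} = \left(O^{2} + O^{2}\right) - 2 = 2 O^{2} - 2 = -2 + 2 O^{2}$)
$A{\left(T,H \right)} = 0$ ($A{\left(T,H \right)} = \frac{0}{\frac{13}{10}} = 0 \cdot \frac{10}{13} = 0$)
$q = 7$ ($q = 7 + 646 \cdot 0 = 7 + 0 = 7$)
$\sqrt{30 \left(-18\right) W{\left(-3 \right)} + q} = \sqrt{30 \left(-18\right) \left(-2 + 2 \left(-3\right)^{2}\right) + 7} = \sqrt{- 540 \left(-2 + 2 \cdot 9\right) + 7} = \sqrt{- 540 \left(-2 + 18\right) + 7} = \sqrt{\left(-540\right) 16 + 7} = \sqrt{-8640 + 7} = \sqrt{-8633} = i \sqrt{8633}$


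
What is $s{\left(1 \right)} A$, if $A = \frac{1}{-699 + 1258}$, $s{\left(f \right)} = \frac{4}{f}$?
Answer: $\frac{4}{559} \approx 0.0071556$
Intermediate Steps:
$A = \frac{1}{559} \approx 0.0017889$
$s{\left(1 \right)} A = \frac{4}{1} \cdot \frac{1}{559} = 4 \cdot 1 \cdot \frac{1}{559} = 4 \cdot \frac{1}{559} = \frac{4}{559}$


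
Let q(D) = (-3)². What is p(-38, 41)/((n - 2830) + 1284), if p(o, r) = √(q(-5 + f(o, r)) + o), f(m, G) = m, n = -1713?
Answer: -I*√29/3259 ≈ -0.0016524*I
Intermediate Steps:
q(D) = 9
p(o, r) = √(9 + o)
p(-38, 41)/((n - 2830) + 1284) = √(9 - 38)/((-1713 - 2830) + 1284) = √(-29)/(-4543 + 1284) = (I*√29)/(-3259) = (I*√29)*(-1/3259) = -I*√29/3259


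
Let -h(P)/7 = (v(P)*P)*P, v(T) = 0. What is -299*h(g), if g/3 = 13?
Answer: 0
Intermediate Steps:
g = 39 (g = 3*13 = 39)
h(P) = 0 (h(P) = -7*0*P*P = -0*P = -7*0 = 0)
-299*h(g) = -299*0 = 0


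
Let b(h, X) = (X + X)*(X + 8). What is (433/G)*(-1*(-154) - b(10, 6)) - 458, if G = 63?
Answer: -4988/9 ≈ -554.22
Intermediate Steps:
b(h, X) = 2*X*(8 + X) (b(h, X) = (2*X)*(8 + X) = 2*X*(8 + X))
(433/G)*(-1*(-154) - b(10, 6)) - 458 = (433/63)*(-1*(-154) - 2*6*(8 + 6)) - 458 = (433*(1/63))*(154 - 2*6*14) - 458 = 433*(154 - 1*168)/63 - 458 = 433*(154 - 168)/63 - 458 = (433/63)*(-14) - 458 = -866/9 - 458 = -4988/9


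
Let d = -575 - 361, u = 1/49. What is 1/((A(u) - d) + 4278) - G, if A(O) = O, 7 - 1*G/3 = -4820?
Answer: -3699707198/255487 ≈ -14481.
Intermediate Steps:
u = 1/49 ≈ 0.020408
G = 14481 (G = 21 - 3*(-4820) = 21 + 14460 = 14481)
d = -936
1/((A(u) - d) + 4278) - G = 1/((1/49 - 1*(-936)) + 4278) - 1*14481 = 1/((1/49 + 936) + 4278) - 14481 = 1/(45865/49 + 4278) - 14481 = 1/(255487/49) - 14481 = 49/255487 - 14481 = -3699707198/255487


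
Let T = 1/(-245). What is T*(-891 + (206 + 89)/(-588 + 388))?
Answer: 35699/9800 ≈ 3.6428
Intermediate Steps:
T = -1/245 ≈ -0.0040816
T*(-891 + (206 + 89)/(-588 + 388)) = -(-891 + (206 + 89)/(-588 + 388))/245 = -(-891 + 295/(-200))/245 = -(-891 + 295*(-1/200))/245 = -(-891 - 59/40)/245 = -1/245*(-35699/40) = 35699/9800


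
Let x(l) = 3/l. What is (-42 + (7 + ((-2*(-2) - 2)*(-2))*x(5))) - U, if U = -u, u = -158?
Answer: -977/5 ≈ -195.40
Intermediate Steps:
U = 158 (U = -1*(-158) = 158)
(-42 + (7 + ((-2*(-2) - 2)*(-2))*x(5))) - U = (-42 + (7 + ((-2*(-2) - 2)*(-2))*(3/5))) - 1*158 = (-42 + (7 + ((4 - 2)*(-2))*(3*(1/5)))) - 158 = (-42 + (7 + (2*(-2))*(3/5))) - 158 = (-42 + (7 - 4*3/5)) - 158 = (-42 + (7 - 12/5)) - 158 = (-42 + 23/5) - 158 = -187/5 - 158 = -977/5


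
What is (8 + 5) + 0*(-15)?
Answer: 13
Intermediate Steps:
(8 + 5) + 0*(-15) = 13 + 0 = 13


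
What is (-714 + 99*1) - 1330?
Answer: -1945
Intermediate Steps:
(-714 + 99*1) - 1330 = (-714 + 99) - 1330 = -615 - 1330 = -1945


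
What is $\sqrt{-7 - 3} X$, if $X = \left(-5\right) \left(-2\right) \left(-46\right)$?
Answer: $- 460 i \sqrt{10} \approx - 1454.6 i$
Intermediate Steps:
$X = -460$ ($X = 10 \left(-46\right) = -460$)
$\sqrt{-7 - 3} X = \sqrt{-7 - 3} \left(-460\right) = \sqrt{-10} \left(-460\right) = i \sqrt{10} \left(-460\right) = - 460 i \sqrt{10}$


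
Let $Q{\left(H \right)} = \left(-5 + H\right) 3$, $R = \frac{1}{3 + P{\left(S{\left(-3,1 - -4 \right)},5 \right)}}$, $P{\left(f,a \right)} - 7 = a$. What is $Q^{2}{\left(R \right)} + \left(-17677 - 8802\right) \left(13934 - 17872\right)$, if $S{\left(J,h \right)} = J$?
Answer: $\frac{2606863026}{25} \approx 1.0427 \cdot 10^{8}$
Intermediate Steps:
$P{\left(f,a \right)} = 7 + a$
$R = \frac{1}{15}$ ($R = \frac{1}{3 + \left(7 + 5\right)} = \frac{1}{3 + 12} = \frac{1}{15} \approx 0.066667$)
$Q{\left(H \right)} = -15 + 3 H$
$Q^{2}{\left(R \right)} + \left(-17677 - 8802\right) \left(13934 - 17872\right) = \left(-15 + 3 \cdot \frac{1}{15}\right)^{2} + \left(-17677 - 8802\right) \left(13934 - 17872\right) = \left(-15 + \frac{1}{5}\right)^{2} - -104274302 = \left(- \frac{74}{5}\right)^{2} + 104274302 = \frac{5476}{25} + 104274302 = \frac{2606863026}{25}$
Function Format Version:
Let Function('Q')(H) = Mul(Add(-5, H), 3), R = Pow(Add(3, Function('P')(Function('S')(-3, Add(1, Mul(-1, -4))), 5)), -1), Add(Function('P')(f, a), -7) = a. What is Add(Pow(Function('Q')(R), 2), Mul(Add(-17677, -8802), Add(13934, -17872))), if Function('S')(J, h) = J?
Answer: Rational(2606863026, 25) ≈ 1.0427e+8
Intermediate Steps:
Function('P')(f, a) = Add(7, a)
R = Rational(1, 15) (R = Pow(Add(3, Add(7, 5)), -1) = Pow(Add(3, 12), -1) = Pow(15, -1) = Rational(1, 15) ≈ 0.066667)
Function('Q')(H) = Add(-15, Mul(3, H))
Add(Pow(Function('Q')(R), 2), Mul(Add(-17677, -8802), Add(13934, -17872))) = Add(Pow(Add(-15, Mul(3, Rational(1, 15))), 2), Mul(Add(-17677, -8802), Add(13934, -17872))) = Add(Pow(Add(-15, Rational(1, 5)), 2), Mul(-26479, -3938)) = Add(Pow(Rational(-74, 5), 2), 104274302) = Add(Rational(5476, 25), 104274302) = Rational(2606863026, 25)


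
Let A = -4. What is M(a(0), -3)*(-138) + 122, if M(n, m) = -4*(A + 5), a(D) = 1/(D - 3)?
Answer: 674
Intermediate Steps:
a(D) = 1/(-3 + D)
M(n, m) = -4 (M(n, m) = -4*(-4 + 5) = -4*1 = -4)
M(a(0), -3)*(-138) + 122 = -4*(-138) + 122 = 552 + 122 = 674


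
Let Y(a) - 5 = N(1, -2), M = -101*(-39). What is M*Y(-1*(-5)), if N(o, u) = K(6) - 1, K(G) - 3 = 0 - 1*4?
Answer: 11817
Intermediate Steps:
K(G) = -1 (K(G) = 3 + (0 - 1*4) = 3 + (0 - 4) = 3 - 4 = -1)
N(o, u) = -2 (N(o, u) = -1 - 1 = -2)
M = 3939
Y(a) = 3 (Y(a) = 5 - 2 = 3)
M*Y(-1*(-5)) = 3939*3 = 11817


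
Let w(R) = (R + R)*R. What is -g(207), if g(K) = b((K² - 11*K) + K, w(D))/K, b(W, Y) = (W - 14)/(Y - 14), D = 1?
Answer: 40765/2484 ≈ 16.411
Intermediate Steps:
w(R) = 2*R² (w(R) = (2*R)*R = 2*R²)
b(W, Y) = (-14 + W)/(-14 + Y)
g(K) = (7/6 - K²/12 + 5*K/6)/K (g(K) = ((-14 + ((K² - 11*K) + K))/(-14 + 2*1²))/K = ((-14 + (K² - 10*K))/(-14 + 2*1))/K = ((-14 + K² - 10*K)/(-14 + 2))/K = ((-14 + K² - 10*K)/(-12))/K = (-(-14 + K² - 10*K)/12)/K = (7/6 - K²/12 + 5*K/6)/K)
-g(207) = -(14 - 1*207*(-10 + 207))/(12*207) = -(14 - 1*207*197)/(12*207) = -(14 - 40779)/(12*207) = -(-40765)/(12*207) = -1*(-40765/2484) = 40765/2484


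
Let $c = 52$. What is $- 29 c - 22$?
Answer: $-1530$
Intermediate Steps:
$- 29 c - 22 = \left(-29\right) 52 - 22 = -1508 - 22 = -1530$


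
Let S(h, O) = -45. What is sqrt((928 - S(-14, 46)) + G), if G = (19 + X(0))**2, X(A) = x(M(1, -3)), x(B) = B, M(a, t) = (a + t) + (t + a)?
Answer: sqrt(1198) ≈ 34.612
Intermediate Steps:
M(a, t) = 2*a + 2*t (M(a, t) = (a + t) + (a + t) = 2*a + 2*t)
X(A) = -4 (X(A) = 2*1 + 2*(-3) = 2 - 6 = -4)
G = 225 (G = (19 - 4)**2 = 15**2 = 225)
sqrt((928 - S(-14, 46)) + G) = sqrt((928 - 1*(-45)) + 225) = sqrt((928 + 45) + 225) = sqrt(973 + 225) = sqrt(1198)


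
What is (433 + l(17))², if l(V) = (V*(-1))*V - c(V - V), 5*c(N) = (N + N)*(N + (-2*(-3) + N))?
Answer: 20736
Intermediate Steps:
c(N) = 2*N*(6 + 2*N)/5 (c(N) = ((N + N)*(N + (-2*(-3) + N)))/5 = ((2*N)*(N + (6 + N)))/5 = ((2*N)*(6 + 2*N))/5 = (2*N*(6 + 2*N))/5 = 2*N*(6 + 2*N)/5)
l(V) = -V² (l(V) = (V*(-1))*V - 4*(V - V)*(3 + (V - V))/5 = (-V)*V - 4*0*(3 + 0)/5 = -V² - 4*0*3/5 = -V² - 1*0 = -V² + 0 = -V²)
(433 + l(17))² = (433 - 1*17²)² = (433 - 1*289)² = (433 - 289)² = 144² = 20736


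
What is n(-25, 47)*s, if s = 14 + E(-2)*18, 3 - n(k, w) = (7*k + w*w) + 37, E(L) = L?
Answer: 45496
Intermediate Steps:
n(k, w) = -34 - w² - 7*k (n(k, w) = 3 - ((7*k + w*w) + 37) = 3 - ((7*k + w²) + 37) = 3 - ((w² + 7*k) + 37) = 3 - (37 + w² + 7*k) = 3 + (-37 - w² - 7*k) = -34 - w² - 7*k)
s = -22 (s = 14 - 2*18 = 14 - 36 = -22)
n(-25, 47)*s = (-34 - 1*47² - 7*(-25))*(-22) = (-34 - 1*2209 + 175)*(-22) = (-34 - 2209 + 175)*(-22) = -2068*(-22) = 45496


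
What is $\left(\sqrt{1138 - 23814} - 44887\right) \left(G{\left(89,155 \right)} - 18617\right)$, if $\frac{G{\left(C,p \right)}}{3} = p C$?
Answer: $-1021987216 + 45536 i \sqrt{5669} \approx -1.022 \cdot 10^{9} + 3.4285 \cdot 10^{6} i$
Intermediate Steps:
$G{\left(C,p \right)} = 3 C p$ ($G{\left(C,p \right)} = 3 p C = 3 C p$)
$\left(\sqrt{1138 - 23814} - 44887\right) \left(G{\left(89,155 \right)} - 18617\right) = \left(\sqrt{1138 - 23814} - 44887\right) \left(3 \cdot 89 \cdot 155 - 18617\right) = \left(\sqrt{-22676} - 44887\right) \left(41385 - 18617\right) = \left(2 i \sqrt{5669} - 44887\right) 22768 = \left(-44887 + 2 i \sqrt{5669}\right) 22768 = -1021987216 + 45536 i \sqrt{5669}$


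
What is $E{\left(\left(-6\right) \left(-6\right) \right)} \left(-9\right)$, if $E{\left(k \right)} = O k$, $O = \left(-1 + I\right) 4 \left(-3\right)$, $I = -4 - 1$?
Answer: $-23328$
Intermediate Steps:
$I = -5$
$O = 72$ ($O = \left(-1 - 5\right) 4 \left(-3\right) = \left(-6\right) \left(-12\right) = 72$)
$E{\left(k \right)} = 72 k$
$E{\left(\left(-6\right) \left(-6\right) \right)} \left(-9\right) = 72 \left(\left(-6\right) \left(-6\right)\right) \left(-9\right) = 72 \cdot 36 \left(-9\right) = 2592 \left(-9\right) = -23328$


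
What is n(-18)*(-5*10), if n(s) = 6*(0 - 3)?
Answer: 900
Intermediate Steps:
n(s) = -18 (n(s) = 6*(-3) = -18)
n(-18)*(-5*10) = -(-90)*10 = -18*(-50) = 900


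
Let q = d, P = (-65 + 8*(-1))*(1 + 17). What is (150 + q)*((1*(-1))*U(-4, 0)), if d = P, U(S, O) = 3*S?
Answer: -13968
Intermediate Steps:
P = -1314 (P = (-65 - 8)*18 = -73*18 = -1314)
d = -1314
q = -1314
(150 + q)*((1*(-1))*U(-4, 0)) = (150 - 1314)*((1*(-1))*(3*(-4))) = -(-1164)*(-12) = -1164*12 = -13968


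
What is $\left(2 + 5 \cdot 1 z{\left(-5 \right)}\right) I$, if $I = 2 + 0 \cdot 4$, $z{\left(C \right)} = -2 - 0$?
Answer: $-16$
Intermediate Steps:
$z{\left(C \right)} = -2$ ($z{\left(C \right)} = -2 + 0 = -2$)
$I = 2$ ($I = 2 + 0 = 2$)
$\left(2 + 5 \cdot 1 z{\left(-5 \right)}\right) I = \left(2 + 5 \cdot 1 \left(-2\right)\right) 2 = \left(2 + 5 \left(-2\right)\right) 2 = \left(2 - 10\right) 2 = \left(-8\right) 2 = -16$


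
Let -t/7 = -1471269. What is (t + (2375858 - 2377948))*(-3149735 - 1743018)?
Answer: -50379664841129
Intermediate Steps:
t = 10298883 (t = -7*(-1471269) = 10298883)
(t + (2375858 - 2377948))*(-3149735 - 1743018) = (10298883 + (2375858 - 2377948))*(-3149735 - 1743018) = (10298883 - 2090)*(-4892753) = 10296793*(-4892753) = -50379664841129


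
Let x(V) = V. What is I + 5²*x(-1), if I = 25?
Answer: 0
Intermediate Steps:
I + 5²*x(-1) = 25 + 5²*(-1) = 25 + 25*(-1) = 25 - 25 = 0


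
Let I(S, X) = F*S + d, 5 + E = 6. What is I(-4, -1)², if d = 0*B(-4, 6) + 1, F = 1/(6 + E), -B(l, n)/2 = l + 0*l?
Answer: 9/49 ≈ 0.18367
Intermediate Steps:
E = 1 (E = -5 + 6 = 1)
B(l, n) = -2*l (B(l, n) = -2*(l + 0*l) = -2*(l + 0) = -2*l)
F = ⅐ (F = 1/(6 + 1) = 1/7 = ⅐ ≈ 0.14286)
d = 1 (d = 0*(-2*(-4)) + 1 = 0*8 + 1 = 0 + 1 = 1)
I(S, X) = 1 + S/7 (I(S, X) = S/7 + 1 = 1 + S/7)
I(-4, -1)² = (1 + (⅐)*(-4))² = (1 - 4/7)² = (3/7)² = 9/49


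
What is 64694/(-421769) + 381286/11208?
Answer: 80044762291/2363593476 ≈ 33.866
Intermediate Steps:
64694/(-421769) + 381286/11208 = 64694*(-1/421769) + 381286*(1/11208) = -64694/421769 + 190643/5604 = 80044762291/2363593476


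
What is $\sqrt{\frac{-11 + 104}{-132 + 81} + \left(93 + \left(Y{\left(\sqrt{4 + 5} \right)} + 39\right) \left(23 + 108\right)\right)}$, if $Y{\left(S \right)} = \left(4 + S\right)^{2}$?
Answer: $\frac{\sqrt{3357942}}{17} \approx 107.79$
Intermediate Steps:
$\sqrt{\frac{-11 + 104}{-132 + 81} + \left(93 + \left(Y{\left(\sqrt{4 + 5} \right)} + 39\right) \left(23 + 108\right)\right)} = \sqrt{\frac{-11 + 104}{-132 + 81} + \left(93 + \left(\left(4 + \sqrt{4 + 5}\right)^{2} + 39\right) \left(23 + 108\right)\right)} = \sqrt{\frac{93}{-51} + \left(93 + \left(\left(4 + \sqrt{9}\right)^{2} + 39\right) 131\right)} = \sqrt{93 \left(- \frac{1}{51}\right) + \left(93 + \left(\left(4 + 3\right)^{2} + 39\right) 131\right)} = \sqrt{- \frac{31}{17} + \left(93 + \left(7^{2} + 39\right) 131\right)} = \sqrt{- \frac{31}{17} + \left(93 + \left(49 + 39\right) 131\right)} = \sqrt{- \frac{31}{17} + \left(93 + 88 \cdot 131\right)} = \sqrt{- \frac{31}{17} + \left(93 + 11528\right)} = \sqrt{- \frac{31}{17} + 11621} = \sqrt{\frac{197526}{17}} = \frac{\sqrt{3357942}}{17}$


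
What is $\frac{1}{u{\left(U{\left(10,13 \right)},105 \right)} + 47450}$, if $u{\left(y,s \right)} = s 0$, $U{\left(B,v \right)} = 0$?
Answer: $\frac{1}{47450} \approx 2.1075 \cdot 10^{-5}$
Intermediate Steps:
$u{\left(y,s \right)} = 0$
$\frac{1}{u{\left(U{\left(10,13 \right)},105 \right)} + 47450} = \frac{1}{0 + 47450} = \frac{1}{47450}$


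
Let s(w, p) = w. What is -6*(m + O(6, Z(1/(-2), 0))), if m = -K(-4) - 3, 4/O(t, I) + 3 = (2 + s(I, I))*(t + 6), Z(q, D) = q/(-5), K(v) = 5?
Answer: 1736/37 ≈ 46.919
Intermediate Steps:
Z(q, D) = -q/5 (Z(q, D) = q*(-⅕) = -q/5)
O(t, I) = 4/(-3 + (2 + I)*(6 + t)) (O(t, I) = 4/(-3 + (2 + I)*(t + 6)) = 4/(-3 + (2 + I)*(6 + t)))
m = -8 (m = -1*5 - 3 = -5 - 3 = -8)
-6*(m + O(6, Z(1/(-2), 0))) = -6*(-8 + 4/(9 + 2*6 + 6*(-1/(5*(-2))) - 1/(5*(-2))*6)) = -6*(-8 + 4/(9 + 12 + 6*(-(-1)/(5*2)) - (-1)/(5*2)*6)) = -6*(-8 + 4/(9 + 12 + 6*(-⅕*(-½)) - ⅕*(-½)*6)) = -6*(-8 + 4/(9 + 12 + 6*(⅒) + (⅒)*6)) = -6*(-8 + 4/(9 + 12 + ⅗ + ⅗)) = -6*(-8 + 4/(111/5)) = -6*(-8 + 4*(5/111)) = -6*(-8 + 20/111) = -6*(-868/111) = 1736/37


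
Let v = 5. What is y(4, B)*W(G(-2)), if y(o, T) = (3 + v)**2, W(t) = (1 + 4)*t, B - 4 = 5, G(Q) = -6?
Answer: -1920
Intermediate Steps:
B = 9 (B = 4 + 5 = 9)
W(t) = 5*t
y(o, T) = 64 (y(o, T) = (3 + 5)**2 = 8**2 = 64)
y(4, B)*W(G(-2)) = 64*(5*(-6)) = 64*(-30) = -1920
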